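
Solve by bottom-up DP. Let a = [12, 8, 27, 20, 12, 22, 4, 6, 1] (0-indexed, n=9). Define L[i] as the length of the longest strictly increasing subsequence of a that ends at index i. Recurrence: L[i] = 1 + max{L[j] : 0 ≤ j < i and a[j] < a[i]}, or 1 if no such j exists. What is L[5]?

   i    0    1    2    3    4    5    6    7    8
a[i]   12    8   27   20   12   22    4    6    1
L[i]    1    1    2    2    2    3    1    2    1

3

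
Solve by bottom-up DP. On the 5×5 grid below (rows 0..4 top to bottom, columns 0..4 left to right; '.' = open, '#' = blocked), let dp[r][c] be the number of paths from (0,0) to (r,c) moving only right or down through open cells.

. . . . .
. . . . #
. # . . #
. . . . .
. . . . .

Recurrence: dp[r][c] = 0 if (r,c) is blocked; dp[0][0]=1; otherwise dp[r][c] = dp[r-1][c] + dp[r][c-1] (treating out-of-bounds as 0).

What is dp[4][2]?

r\c   0   1   2   3   4
  0   1   1   1   1   1
  1   1   2   3   4   0
  2   1   0   3   7   0
  3   1   1   4  11  11
  4   1   2   6  17  28

6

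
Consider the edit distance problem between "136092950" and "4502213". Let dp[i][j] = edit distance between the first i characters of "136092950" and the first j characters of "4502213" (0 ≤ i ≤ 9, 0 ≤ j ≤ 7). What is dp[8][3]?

   ''  4  5  0  2  2  1  3
''  0  1  2  3  4  5  6  7
 1  1  1  2  3  4  5  5  6
 3  2  2  2  3  4  5  6  5
 6  3  3  3  3  4  5  6  6
 0  4  4  4  3  4  5  6  7
 9  5  5  5  4  4  5  6  7
 2  6  6  6  5  4  4  5  6
 9  7  7  7  6  5  5  5  6
 5  8  8  7  7  6  6  6  6
 0  9  9  8  7  7  7  7  7

7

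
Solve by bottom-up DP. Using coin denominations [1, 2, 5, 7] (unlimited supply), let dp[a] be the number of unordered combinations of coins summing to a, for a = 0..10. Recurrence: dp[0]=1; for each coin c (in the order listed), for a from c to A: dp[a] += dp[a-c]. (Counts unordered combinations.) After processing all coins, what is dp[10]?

after  coin     0     1     2     3     4     5     6     7     8     9    10
          1     1     1     1     1     1     1     1     1     1     1     1
          2     1     1     2     2     3     3     4     4     5     5     6
          5     1     1     2     2     3     4     5     6     7     8    10
          7     1     1     2     2     3     4     5     7     8    10    12

12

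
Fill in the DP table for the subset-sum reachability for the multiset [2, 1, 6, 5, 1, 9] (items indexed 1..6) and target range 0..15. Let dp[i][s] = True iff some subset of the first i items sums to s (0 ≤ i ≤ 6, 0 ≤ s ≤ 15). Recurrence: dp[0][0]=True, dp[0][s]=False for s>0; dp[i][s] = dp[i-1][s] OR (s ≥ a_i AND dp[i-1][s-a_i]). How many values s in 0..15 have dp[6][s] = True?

i\s   0   1   2   3   4   5   6   7   8   9  10  11  12  13  14  15
  0   T   F   F   F   F   F   F   F   F   F   F   F   F   F   F   F
  1   T   F   T   F   F   F   F   F   F   F   F   F   F   F   F   F
  2   T   T   T   T   F   F   F   F   F   F   F   F   F   F   F   F
  3   T   T   T   T   F   F   T   T   T   T   F   F   F   F   F   F
  4   T   T   T   T   F   T   T   T   T   T   F   T   T   T   T   F
  5   T   T   T   T   T   T   T   T   T   T   T   T   T   T   T   T
  6   T   T   T   T   T   T   T   T   T   T   T   T   T   T   T   T

16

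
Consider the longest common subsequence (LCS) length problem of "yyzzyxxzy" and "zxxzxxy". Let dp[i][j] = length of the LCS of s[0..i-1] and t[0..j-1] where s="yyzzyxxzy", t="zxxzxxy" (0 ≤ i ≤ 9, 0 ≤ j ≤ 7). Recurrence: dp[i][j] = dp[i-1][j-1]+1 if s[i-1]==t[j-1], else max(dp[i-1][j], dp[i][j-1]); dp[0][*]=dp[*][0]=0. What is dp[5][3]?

1

   ''  z  x  x  z  x  x  y
''  0  0  0  0  0  0  0  0
 y  0  0  0  0  0  0  0  1
 y  0  0  0  0  0  0  0  1
 z  0  1  1  1  1  1  1  1
 z  0  1  1  1  2  2  2  2
 y  0  1  1  1  2  2  2  3
 x  0  1  2  2  2  3  3  3
 x  0  1  2  3  3  3  4  4
 z  0  1  2  3  4  4  4  4
 y  0  1  2  3  4  4  4  5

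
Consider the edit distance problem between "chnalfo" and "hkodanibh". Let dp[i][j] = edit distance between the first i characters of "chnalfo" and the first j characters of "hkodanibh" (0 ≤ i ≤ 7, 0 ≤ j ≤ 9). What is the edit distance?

8

   ''  h  k  o  d  a  n  i  b  h
''  0  1  2  3  4  5  6  7  8  9
 c  1  1  2  3  4  5  6  7  8  9
 h  2  1  2  3  4  5  6  7  8  8
 n  3  2  2  3  4  5  5  6  7  8
 a  4  3  3  3  4  4  5  6  7  8
 l  5  4  4  4  4  5  5  6  7  8
 f  6  5  5  5  5  5  6  6  7  8
 o  7  6  6  5  6  6  6  7  7  8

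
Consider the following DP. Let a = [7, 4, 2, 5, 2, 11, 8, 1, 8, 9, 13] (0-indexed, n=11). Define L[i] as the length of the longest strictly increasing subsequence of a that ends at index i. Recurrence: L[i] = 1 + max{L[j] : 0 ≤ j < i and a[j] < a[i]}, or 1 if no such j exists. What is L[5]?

3

   i    0    1    2    3    4    5    6    7    8    9   10
a[i]    7    4    2    5    2   11    8    1    8    9   13
L[i]    1    1    1    2    1    3    3    1    3    4    5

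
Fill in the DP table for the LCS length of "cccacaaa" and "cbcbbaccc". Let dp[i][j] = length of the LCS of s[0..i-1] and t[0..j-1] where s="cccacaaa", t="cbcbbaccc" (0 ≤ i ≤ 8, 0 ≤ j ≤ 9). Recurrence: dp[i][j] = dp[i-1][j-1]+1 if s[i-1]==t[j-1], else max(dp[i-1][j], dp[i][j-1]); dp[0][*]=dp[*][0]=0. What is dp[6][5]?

   ''  c  b  c  b  b  a  c  c  c
''  0  0  0  0  0  0  0  0  0  0
 c  0  1  1  1  1  1  1  1  1  1
 c  0  1  1  2  2  2  2  2  2  2
 c  0  1  1  2  2  2  2  3  3  3
 a  0  1  1  2  2  2  3  3  3  3
 c  0  1  1  2  2  2  3  4  4  4
 a  0  1  1  2  2  2  3  4  4  4
 a  0  1  1  2  2  2  3  4  4  4
 a  0  1  1  2  2  2  3  4  4  4

2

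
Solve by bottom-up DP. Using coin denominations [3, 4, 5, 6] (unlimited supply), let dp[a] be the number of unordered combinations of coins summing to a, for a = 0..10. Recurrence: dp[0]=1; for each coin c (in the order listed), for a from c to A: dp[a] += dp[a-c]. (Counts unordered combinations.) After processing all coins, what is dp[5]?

after  coin     0     1     2     3     4     5     6     7     8     9    10
          3     1     0     0     1     0     0     1     0     0     1     0
          4     1     0     0     1     1     0     1     1     1     1     1
          5     1     0     0     1     1     1     1     1     2     2     2
          6     1     0     0     1     1     1     2     1     2     3     3

1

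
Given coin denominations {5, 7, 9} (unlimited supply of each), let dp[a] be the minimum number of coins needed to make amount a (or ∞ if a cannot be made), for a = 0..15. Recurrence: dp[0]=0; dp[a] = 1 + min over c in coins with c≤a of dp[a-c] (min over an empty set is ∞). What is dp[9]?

 a  0  1  2  3  4  5  6  7  8  9 10 11 12 13 14 15
dp  0  -  -  -  -  1  -  1  -  1  2  -  2  -  2  3
(- denotes ∞ / unreachable)

1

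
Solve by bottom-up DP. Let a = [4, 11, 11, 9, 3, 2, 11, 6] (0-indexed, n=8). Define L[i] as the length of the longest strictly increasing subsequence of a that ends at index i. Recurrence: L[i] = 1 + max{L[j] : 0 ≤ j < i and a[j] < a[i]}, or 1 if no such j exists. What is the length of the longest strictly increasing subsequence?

3

   i    0    1    2    3    4    5    6    7
a[i]    4   11   11    9    3    2   11    6
L[i]    1    2    2    2    1    1    3    2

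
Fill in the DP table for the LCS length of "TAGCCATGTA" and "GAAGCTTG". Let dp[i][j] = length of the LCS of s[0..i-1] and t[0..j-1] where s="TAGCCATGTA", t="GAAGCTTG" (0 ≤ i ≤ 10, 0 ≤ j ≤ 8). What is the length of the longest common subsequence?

   ''  G  A  A  G  C  T  T  G
''  0  0  0  0  0  0  0  0  0
 T  0  0  0  0  0  0  1  1  1
 A  0  0  1  1  1  1  1  1  1
 G  0  1  1  1  2  2  2  2  2
 C  0  1  1  1  2  3  3  3  3
 C  0  1  1  1  2  3  3  3  3
 A  0  1  2  2  2  3  3  3  3
 T  0  1  2  2  2  3  4  4  4
 G  0  1  2  2  3  3  4  4  5
 T  0  1  2  2  3  3  4  5  5
 A  0  1  2  3  3  3  4  5  5

5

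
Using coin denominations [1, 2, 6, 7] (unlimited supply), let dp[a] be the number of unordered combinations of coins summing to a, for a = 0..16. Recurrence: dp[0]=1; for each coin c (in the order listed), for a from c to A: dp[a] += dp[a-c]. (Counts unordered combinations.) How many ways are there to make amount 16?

after  coin     0     1     2     3     4     5     6     7     8     9    10    11    12    13    14    15    16
          1     1     1     1     1     1     1     1     1     1     1     1     1     1     1     1     1     1
          2     1     1     2     2     3     3     4     4     5     5     6     6     7     7     8     8     9
          6     1     1     2     2     3     3     5     5     7     7     9     9    12    12    15    15    18
          7     1     1     2     2     3     3     5     6     8     9    11    12    15    17    21    23    27

27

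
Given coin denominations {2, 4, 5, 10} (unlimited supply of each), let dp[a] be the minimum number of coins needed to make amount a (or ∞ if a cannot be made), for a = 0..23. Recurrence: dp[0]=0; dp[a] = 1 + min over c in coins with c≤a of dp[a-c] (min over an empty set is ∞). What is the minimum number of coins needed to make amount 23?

4

 a  0  1  2  3  4  5  6  7  8  9 10 11 12 13 14 15 16 17 18 19 20 21 22 23
dp  0  -  1  -  1  1  2  2  2  2  1  3  2  3  2  2  3  3  3  3  2  4  3  4
(- denotes ∞ / unreachable)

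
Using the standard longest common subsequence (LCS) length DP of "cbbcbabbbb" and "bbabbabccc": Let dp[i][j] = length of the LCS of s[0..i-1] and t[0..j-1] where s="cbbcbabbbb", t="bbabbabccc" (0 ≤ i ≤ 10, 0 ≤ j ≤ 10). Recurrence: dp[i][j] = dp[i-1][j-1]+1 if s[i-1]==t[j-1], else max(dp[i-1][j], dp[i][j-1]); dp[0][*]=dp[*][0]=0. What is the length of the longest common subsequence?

6

   ''  b  b  a  b  b  a  b  c  c  c
''  0  0  0  0  0  0  0  0  0  0  0
 c  0  0  0  0  0  0  0  0  1  1  1
 b  0  1  1  1  1  1  1  1  1  1  1
 b  0  1  2  2  2  2  2  2  2  2  2
 c  0  1  2  2  2  2  2  2  3  3  3
 b  0  1  2  2  3  3  3  3  3  3  3
 a  0  1  2  3  3  3  4  4  4  4  4
 b  0  1  2  3  4  4  4  5  5  5  5
 b  0  1  2  3  4  5  5  5  5  5  5
 b  0  1  2  3  4  5  5  6  6  6  6
 b  0  1  2  3  4  5  5  6  6  6  6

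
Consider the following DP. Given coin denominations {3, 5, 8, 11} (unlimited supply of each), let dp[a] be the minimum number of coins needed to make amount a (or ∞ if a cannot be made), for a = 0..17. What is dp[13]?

 a  0  1  2  3  4  5  6  7  8  9 10 11 12 13 14 15 16 17
dp  0  -  -  1  -  1  2  -  1  3  2  1  4  2  2  3  2  3
(- denotes ∞ / unreachable)

2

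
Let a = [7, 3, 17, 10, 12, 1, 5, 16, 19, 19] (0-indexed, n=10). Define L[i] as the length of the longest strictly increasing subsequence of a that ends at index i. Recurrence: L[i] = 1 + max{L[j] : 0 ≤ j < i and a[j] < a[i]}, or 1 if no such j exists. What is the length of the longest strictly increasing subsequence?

5

   i    0    1    2    3    4    5    6    7    8    9
a[i]    7    3   17   10   12    1    5   16   19   19
L[i]    1    1    2    2    3    1    2    4    5    5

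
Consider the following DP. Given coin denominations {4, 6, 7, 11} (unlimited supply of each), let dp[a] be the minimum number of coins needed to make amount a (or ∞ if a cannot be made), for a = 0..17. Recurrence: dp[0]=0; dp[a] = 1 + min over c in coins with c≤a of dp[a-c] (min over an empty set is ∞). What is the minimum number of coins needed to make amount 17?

2

 a  0  1  2  3  4  5  6  7  8  9 10 11 12 13 14 15 16 17
dp  0  -  -  -  1  -  1  1  2  -  2  1  2  2  2  2  3  2
(- denotes ∞ / unreachable)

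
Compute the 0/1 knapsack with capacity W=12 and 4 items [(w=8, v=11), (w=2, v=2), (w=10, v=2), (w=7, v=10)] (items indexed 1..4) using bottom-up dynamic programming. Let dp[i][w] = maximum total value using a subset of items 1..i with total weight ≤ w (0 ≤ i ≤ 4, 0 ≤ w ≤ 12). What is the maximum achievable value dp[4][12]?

i\w   0   1   2   3   4   5   6   7   8   9  10  11  12
  0   0   0   0   0   0   0   0   0   0   0   0   0   0
  1   0   0   0   0   0   0   0   0  11  11  11  11  11
  2   0   0   2   2   2   2   2   2  11  11  13  13  13
  3   0   0   2   2   2   2   2   2  11  11  13  13  13
  4   0   0   2   2   2   2   2  10  11  12  13  13  13

13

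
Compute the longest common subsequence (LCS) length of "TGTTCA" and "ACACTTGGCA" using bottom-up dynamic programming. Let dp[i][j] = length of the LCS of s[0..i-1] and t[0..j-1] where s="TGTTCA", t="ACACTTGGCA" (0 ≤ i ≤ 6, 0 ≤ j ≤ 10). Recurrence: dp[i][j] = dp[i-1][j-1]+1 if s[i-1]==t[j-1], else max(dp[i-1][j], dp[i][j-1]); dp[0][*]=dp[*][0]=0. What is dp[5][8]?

2

   ''  A  C  A  C  T  T  G  G  C  A
''  0  0  0  0  0  0  0  0  0  0  0
 T  0  0  0  0  0  1  1  1  1  1  1
 G  0  0  0  0  0  1  1  2  2  2  2
 T  0  0  0  0  0  1  2  2  2  2  2
 T  0  0  0  0  0  1  2  2  2  2  2
 C  0  0  1  1  1  1  2  2  2  3  3
 A  0  1  1  2  2  2  2  2  2  3  4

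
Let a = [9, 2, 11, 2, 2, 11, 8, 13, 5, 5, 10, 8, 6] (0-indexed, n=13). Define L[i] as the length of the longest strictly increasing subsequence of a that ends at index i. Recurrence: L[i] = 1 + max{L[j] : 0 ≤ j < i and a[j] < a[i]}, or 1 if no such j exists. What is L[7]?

3

   i    0    1    2    3    4    5    6    7    8    9   10   11   12
a[i]    9    2   11    2    2   11    8   13    5    5   10    8    6
L[i]    1    1    2    1    1    2    2    3    2    2    3    3    3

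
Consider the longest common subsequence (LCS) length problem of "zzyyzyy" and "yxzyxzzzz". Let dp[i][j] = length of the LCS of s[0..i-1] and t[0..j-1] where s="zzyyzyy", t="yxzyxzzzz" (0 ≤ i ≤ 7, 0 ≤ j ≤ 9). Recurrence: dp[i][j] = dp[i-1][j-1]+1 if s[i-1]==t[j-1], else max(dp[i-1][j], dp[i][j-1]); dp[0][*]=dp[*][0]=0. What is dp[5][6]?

   ''  y  x  z  y  x  z  z  z  z
''  0  0  0  0  0  0  0  0  0  0
 z  0  0  0  1  1  1  1  1  1  1
 z  0  0  0  1  1  1  2  2  2  2
 y  0  1  1  1  2  2  2  2  2  2
 y  0  1  1  1  2  2  2  2  2  2
 z  0  1  1  2  2  2  3  3  3  3
 y  0  1  1  2  3  3  3  3  3  3
 y  0  1  1  2  3  3  3  3  3  3

3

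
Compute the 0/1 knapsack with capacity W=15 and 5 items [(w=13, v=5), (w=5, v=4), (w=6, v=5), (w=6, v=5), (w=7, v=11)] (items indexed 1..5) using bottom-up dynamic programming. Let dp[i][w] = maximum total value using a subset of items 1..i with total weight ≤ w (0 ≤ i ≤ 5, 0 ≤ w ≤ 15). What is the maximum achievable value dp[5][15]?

16

i\w   0   1   2   3   4   5   6   7   8   9  10  11  12  13  14  15
  0   0   0   0   0   0   0   0   0   0   0   0   0   0   0   0   0
  1   0   0   0   0   0   0   0   0   0   0   0   0   0   5   5   5
  2   0   0   0   0   0   4   4   4   4   4   4   4   4   5   5   5
  3   0   0   0   0   0   4   5   5   5   5   5   9   9   9   9   9
  4   0   0   0   0   0   4   5   5   5   5   5   9  10  10  10  10
  5   0   0   0   0   0   4   5  11  11  11  11  11  15  16  16  16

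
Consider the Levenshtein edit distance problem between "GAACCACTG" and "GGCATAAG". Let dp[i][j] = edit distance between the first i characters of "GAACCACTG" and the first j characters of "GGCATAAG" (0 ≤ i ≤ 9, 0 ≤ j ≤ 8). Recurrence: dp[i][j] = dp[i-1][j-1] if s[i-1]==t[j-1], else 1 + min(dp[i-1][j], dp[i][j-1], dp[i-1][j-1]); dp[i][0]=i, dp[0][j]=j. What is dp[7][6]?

   ''  G  G  C  A  T  A  A  G
''  0  1  2  3  4  5  6  7  8
 G  1  0  1  2  3  4  5  6  7
 A  2  1  1  2  2  3  4  5  6
 A  3  2  2  2  2  3  3  4  5
 C  4  3  3  2  3  3  4  4  5
 C  5  4  4  3  3  4  4  5  5
 A  6  5  5  4  3  4  4  4  5
 C  7  6  6  5  4  4  5  5  5
 T  8  7  7  6  5  4  5  6  6
 G  9  8  7  7  6  5  5  6  6

5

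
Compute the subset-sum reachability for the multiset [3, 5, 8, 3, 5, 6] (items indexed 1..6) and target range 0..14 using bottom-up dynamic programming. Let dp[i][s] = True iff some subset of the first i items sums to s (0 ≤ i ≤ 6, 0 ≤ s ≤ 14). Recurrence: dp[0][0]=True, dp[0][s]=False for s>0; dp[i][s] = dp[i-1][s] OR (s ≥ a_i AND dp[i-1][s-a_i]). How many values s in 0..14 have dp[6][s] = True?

i\s   0   1   2   3   4   5   6   7   8   9  10  11  12  13  14
  0   T   F   F   F   F   F   F   F   F   F   F   F   F   F   F
  1   T   F   F   T   F   F   F   F   F   F   F   F   F   F   F
  2   T   F   F   T   F   T   F   F   T   F   F   F   F   F   F
  3   T   F   F   T   F   T   F   F   T   F   F   T   F   T   F
  4   T   F   F   T   F   T   T   F   T   F   F   T   F   T   T
  5   T   F   F   T   F   T   T   F   T   F   T   T   F   T   T
  6   T   F   F   T   F   T   T   F   T   T   T   T   T   T   T

11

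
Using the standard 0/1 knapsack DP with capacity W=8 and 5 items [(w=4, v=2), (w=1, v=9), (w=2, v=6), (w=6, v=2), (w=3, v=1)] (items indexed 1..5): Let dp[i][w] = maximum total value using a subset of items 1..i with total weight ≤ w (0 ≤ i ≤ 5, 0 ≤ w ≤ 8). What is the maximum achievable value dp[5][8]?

i\w   0   1   2   3   4   5   6   7   8
  0   0   0   0   0   0   0   0   0   0
  1   0   0   0   0   2   2   2   2   2
  2   0   9   9   9   9  11  11  11  11
  3   0   9   9  15  15  15  15  17  17
  4   0   9   9  15  15  15  15  17  17
  5   0   9   9  15  15  15  16  17  17

17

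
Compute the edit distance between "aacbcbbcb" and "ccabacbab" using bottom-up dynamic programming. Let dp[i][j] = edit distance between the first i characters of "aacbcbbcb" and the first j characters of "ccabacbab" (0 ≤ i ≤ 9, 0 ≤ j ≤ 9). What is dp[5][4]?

4

   ''  c  c  a  b  a  c  b  a  b
''  0  1  2  3  4  5  6  7  8  9
 a  1  1  2  2  3  4  5  6  7  8
 a  2  2  2  2  3  3  4  5  6  7
 c  3  2  2  3  3  4  3  4  5  6
 b  4  3  3  3  3  4  4  3  4  5
 c  5  4  3  4  4  4  4  4  4  5
 b  6  5  4  4  4  5  5  4  5  4
 b  7  6  5  5  4  5  6  5  5  5
 c  8  7  6  6  5  5  5  6  6  6
 b  9  8  7  7  6  6  6  5  6  6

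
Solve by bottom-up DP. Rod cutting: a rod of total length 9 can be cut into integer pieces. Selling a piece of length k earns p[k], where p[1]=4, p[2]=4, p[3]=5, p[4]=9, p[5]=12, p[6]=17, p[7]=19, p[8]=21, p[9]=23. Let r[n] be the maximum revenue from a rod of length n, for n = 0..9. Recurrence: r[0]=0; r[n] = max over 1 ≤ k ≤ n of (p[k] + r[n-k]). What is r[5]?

20

   n    0    1    2    3    4    5    6    7    8    9
r[n]    0    4    8   12   16   20   24   28   32   36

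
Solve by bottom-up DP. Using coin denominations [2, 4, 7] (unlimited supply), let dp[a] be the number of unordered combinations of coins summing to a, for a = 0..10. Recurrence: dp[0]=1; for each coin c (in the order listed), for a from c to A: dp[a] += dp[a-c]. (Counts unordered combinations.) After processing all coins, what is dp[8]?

after  coin     0     1     2     3     4     5     6     7     8     9    10
          2     1     0     1     0     1     0     1     0     1     0     1
          4     1     0     1     0     2     0     2     0     3     0     3
          7     1     0     1     0     2     0     2     1     3     1     3

3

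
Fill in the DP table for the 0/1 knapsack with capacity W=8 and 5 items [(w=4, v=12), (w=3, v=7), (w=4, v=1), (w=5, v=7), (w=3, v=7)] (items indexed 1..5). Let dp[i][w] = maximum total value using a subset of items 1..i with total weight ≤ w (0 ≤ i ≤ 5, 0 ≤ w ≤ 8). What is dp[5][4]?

12

i\w   0   1   2   3   4   5   6   7   8
  0   0   0   0   0   0   0   0   0   0
  1   0   0   0   0  12  12  12  12  12
  2   0   0   0   7  12  12  12  19  19
  3   0   0   0   7  12  12  12  19  19
  4   0   0   0   7  12  12  12  19  19
  5   0   0   0   7  12  12  14  19  19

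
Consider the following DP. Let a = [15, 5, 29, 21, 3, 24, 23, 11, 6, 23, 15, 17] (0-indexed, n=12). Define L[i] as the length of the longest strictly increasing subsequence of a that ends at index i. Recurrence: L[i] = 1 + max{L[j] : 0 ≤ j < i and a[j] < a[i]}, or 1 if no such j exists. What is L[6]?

3

   i    0    1    2    3    4    5    6    7    8    9   10   11
a[i]   15    5   29   21    3   24   23   11    6   23   15   17
L[i]    1    1    2    2    1    3    3    2    2    3    3    4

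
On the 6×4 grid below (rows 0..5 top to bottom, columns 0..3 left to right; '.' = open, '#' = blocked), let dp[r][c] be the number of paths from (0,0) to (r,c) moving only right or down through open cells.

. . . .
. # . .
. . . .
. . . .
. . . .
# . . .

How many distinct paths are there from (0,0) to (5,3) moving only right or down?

r\c   0   1   2   3
  0   1   1   1   1
  1   1   0   1   2
  2   1   1   2   4
  3   1   2   4   8
  4   1   3   7  15
  5   0   3  10  25

25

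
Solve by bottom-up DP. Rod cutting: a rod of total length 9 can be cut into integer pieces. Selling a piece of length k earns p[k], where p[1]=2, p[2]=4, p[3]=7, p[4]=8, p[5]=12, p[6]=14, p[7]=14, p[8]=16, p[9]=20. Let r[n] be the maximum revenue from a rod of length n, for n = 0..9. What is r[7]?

   n    0    1    2    3    4    5    6    7    8    9
r[n]    0    2    4    7    9   12   14   16   19   21

16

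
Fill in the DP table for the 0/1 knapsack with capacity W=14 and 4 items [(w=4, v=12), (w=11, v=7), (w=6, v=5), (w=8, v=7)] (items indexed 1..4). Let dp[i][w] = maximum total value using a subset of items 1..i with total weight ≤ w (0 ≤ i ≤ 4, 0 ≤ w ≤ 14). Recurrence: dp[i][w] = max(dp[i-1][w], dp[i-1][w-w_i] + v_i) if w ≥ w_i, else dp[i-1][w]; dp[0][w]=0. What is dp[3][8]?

12

i\w   0   1   2   3   4   5   6   7   8   9  10  11  12  13  14
  0   0   0   0   0   0   0   0   0   0   0   0   0   0   0   0
  1   0   0   0   0  12  12  12  12  12  12  12  12  12  12  12
  2   0   0   0   0  12  12  12  12  12  12  12  12  12  12  12
  3   0   0   0   0  12  12  12  12  12  12  17  17  17  17  17
  4   0   0   0   0  12  12  12  12  12  12  17  17  19  19  19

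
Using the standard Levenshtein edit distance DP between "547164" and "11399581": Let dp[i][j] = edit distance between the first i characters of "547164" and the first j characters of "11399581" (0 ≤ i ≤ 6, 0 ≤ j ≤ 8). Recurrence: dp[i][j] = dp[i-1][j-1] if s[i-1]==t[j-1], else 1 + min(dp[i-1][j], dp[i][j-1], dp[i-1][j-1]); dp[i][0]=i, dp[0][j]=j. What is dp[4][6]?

   ''  1  1  3  9  9  5  8  1
''  0  1  2  3  4  5  6  7  8
 5  1  1  2  3  4  5  5  6  7
 4  2  2  2  3  4  5  6  6  7
 7  3  3  3  3  4  5  6  7  7
 1  4  3  3  4  4  5  6  7  7
 6  5  4  4  4  5  5  6  7  8
 4  6  5  5  5  5  6  6  7  8

6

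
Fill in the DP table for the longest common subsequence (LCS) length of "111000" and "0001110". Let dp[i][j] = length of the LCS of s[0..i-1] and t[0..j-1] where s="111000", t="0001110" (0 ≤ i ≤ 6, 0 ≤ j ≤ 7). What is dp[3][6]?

   ''  0  0  0  1  1  1  0
''  0  0  0  0  0  0  0  0
 1  0  0  0  0  1  1  1  1
 1  0  0  0  0  1  2  2  2
 1  0  0  0  0  1  2  3  3
 0  0  1  1  1  1  2  3  4
 0  0  1  2  2  2  2  3  4
 0  0  1  2  3  3  3  3  4

3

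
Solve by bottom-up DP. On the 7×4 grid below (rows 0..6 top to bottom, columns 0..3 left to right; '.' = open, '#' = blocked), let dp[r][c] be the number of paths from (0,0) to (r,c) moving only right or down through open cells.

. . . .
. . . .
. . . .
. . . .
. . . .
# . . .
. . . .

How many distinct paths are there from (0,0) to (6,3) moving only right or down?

r\c   0   1   2   3
  0   1   1   1   1
  1   1   2   3   4
  2   1   3   6  10
  3   1   4  10  20
  4   1   5  15  35
  5   0   5  20  55
  6   0   5  25  80

80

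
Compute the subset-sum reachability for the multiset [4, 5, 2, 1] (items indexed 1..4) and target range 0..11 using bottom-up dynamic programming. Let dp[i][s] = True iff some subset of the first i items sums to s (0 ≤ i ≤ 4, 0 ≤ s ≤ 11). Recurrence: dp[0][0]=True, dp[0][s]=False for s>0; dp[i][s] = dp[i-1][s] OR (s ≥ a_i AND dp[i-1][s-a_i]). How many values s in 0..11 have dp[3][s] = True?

i\s   0   1   2   3   4   5   6   7   8   9  10  11
  0   T   F   F   F   F   F   F   F   F   F   F   F
  1   T   F   F   F   T   F   F   F   F   F   F   F
  2   T   F   F   F   T   T   F   F   F   T   F   F
  3   T   F   T   F   T   T   T   T   F   T   F   T
  4   T   T   T   T   T   T   T   T   T   T   T   T

8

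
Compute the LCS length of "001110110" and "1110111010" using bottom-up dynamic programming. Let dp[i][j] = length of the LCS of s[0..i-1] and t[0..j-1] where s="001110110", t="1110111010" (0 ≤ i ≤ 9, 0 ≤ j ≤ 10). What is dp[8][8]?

   ''  1  1  1  0  1  1  1  0  1  0
''  0  0  0  0  0  0  0  0  0  0  0
 0  0  0  0  0  1  1  1  1  1  1  1
 0  0  0  0  0  1  1  1  1  2  2  2
 1  0  1  1  1  1  2  2  2  2  3  3
 1  0  1  2  2  2  2  3  3  3  3  3
 1  0  1  2  3  3  3  3  4  4  4  4
 0  0  1  2  3  4  4  4  4  5  5  5
 1  0  1  2  3  4  5  5  5  5  6  6
 1  0  1  2  3  4  5  6  6  6  6  6
 0  0  1  2  3  4  5  6  6  7  7  7

6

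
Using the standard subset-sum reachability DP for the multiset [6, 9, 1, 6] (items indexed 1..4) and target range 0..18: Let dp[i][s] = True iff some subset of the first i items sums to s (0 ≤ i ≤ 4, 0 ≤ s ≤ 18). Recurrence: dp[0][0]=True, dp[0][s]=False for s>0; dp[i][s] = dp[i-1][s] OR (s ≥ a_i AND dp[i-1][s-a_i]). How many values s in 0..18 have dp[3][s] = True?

i\s   0   1   2   3   4   5   6   7   8   9  10  11  12  13  14  15  16  17  18
  0   T   F   F   F   F   F   F   F   F   F   F   F   F   F   F   F   F   F   F
  1   T   F   F   F   F   F   T   F   F   F   F   F   F   F   F   F   F   F   F
  2   T   F   F   F   F   F   T   F   F   T   F   F   F   F   F   T   F   F   F
  3   T   T   F   F   F   F   T   T   F   T   T   F   F   F   F   T   T   F   F
  4   T   T   F   F   F   F   T   T   F   T   T   F   T   T   F   T   T   F   F

8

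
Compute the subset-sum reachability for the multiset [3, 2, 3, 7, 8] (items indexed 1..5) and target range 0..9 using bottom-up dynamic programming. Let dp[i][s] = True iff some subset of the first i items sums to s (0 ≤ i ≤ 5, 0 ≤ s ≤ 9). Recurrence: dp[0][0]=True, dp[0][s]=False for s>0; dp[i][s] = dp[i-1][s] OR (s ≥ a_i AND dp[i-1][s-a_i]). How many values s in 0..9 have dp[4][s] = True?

8

i\s   0   1   2   3   4   5   6   7   8   9
  0   T   F   F   F   F   F   F   F   F   F
  1   T   F   F   T   F   F   F   F   F   F
  2   T   F   T   T   F   T   F   F   F   F
  3   T   F   T   T   F   T   T   F   T   F
  4   T   F   T   T   F   T   T   T   T   T
  5   T   F   T   T   F   T   T   T   T   T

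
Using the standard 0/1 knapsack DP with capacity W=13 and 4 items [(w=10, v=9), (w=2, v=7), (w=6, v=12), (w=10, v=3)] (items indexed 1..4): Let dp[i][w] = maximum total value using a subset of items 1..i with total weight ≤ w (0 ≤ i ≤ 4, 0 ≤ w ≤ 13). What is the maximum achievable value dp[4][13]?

i\w   0   1   2   3   4   5   6   7   8   9  10  11  12  13
  0   0   0   0   0   0   0   0   0   0   0   0   0   0   0
  1   0   0   0   0   0   0   0   0   0   0   9   9   9   9
  2   0   0   7   7   7   7   7   7   7   7   9   9  16  16
  3   0   0   7   7   7   7  12  12  19  19  19  19  19  19
  4   0   0   7   7   7   7  12  12  19  19  19  19  19  19

19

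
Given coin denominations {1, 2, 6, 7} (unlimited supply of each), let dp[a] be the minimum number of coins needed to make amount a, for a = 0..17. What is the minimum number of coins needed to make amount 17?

 a  0  1  2  3  4  5  6  7  8  9 10 11 12 13 14 15 16 17
dp  0  1  1  2  2  3  1  1  2  2  3  3  2  2  2  3  3  4

4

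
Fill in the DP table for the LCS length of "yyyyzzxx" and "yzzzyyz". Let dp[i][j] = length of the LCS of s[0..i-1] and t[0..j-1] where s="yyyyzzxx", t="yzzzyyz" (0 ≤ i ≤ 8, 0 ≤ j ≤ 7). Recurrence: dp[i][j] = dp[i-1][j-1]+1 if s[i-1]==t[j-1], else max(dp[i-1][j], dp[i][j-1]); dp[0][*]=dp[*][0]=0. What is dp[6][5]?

   ''  y  z  z  z  y  y  z
''  0  0  0  0  0  0  0  0
 y  0  1  1  1  1  1  1  1
 y  0  1  1  1  1  2  2  2
 y  0  1  1  1  1  2  3  3
 y  0  1  1  1  1  2  3  3
 z  0  1  2  2  2  2  3  4
 z  0  1  2  3  3  3  3  4
 x  0  1  2  3  3  3  3  4
 x  0  1  2  3  3  3  3  4

3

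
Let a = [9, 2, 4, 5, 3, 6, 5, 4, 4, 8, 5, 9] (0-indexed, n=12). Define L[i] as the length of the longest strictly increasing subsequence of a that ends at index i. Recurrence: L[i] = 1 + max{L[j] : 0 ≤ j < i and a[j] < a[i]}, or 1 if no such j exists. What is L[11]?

   i    0    1    2    3    4    5    6    7    8    9   10   11
a[i]    9    2    4    5    3    6    5    4    4    8    5    9
L[i]    1    1    2    3    2    4    3    3    3    5    4    6

6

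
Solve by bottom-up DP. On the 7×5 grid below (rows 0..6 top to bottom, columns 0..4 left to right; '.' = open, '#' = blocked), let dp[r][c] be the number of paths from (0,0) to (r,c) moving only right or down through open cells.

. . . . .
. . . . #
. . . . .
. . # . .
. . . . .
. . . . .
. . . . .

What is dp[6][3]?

r\c   0   1   2   3   4
  0   1   1   1   1   1
  1   1   2   3   4   0
  2   1   3   6  10  10
  3   1   4   0  10  20
  4   1   5   5  15  35
  5   1   6  11  26  61
  6   1   7  18  44 105

44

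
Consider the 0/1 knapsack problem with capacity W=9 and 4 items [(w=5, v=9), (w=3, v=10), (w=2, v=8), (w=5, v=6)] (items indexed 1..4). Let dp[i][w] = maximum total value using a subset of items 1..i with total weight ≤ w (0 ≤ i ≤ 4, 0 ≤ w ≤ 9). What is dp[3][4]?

i\w   0   1   2   3   4   5   6   7   8   9
  0   0   0   0   0   0   0   0   0   0   0
  1   0   0   0   0   0   9   9   9   9   9
  2   0   0   0  10  10  10  10  10  19  19
  3   0   0   8  10  10  18  18  18  19  19
  4   0   0   8  10  10  18  18  18  19  19

10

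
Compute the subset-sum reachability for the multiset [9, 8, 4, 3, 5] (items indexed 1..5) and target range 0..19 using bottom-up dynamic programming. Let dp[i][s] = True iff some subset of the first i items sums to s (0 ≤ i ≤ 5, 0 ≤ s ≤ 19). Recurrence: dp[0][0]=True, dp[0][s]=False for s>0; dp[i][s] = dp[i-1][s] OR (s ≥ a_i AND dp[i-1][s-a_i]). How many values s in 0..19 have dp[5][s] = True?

15

i\s   0   1   2   3   4   5   6   7   8   9  10  11  12  13  14  15  16  17  18  19
  0   T   F   F   F   F   F   F   F   F   F   F   F   F   F   F   F   F   F   F   F
  1   T   F   F   F   F   F   F   F   F   T   F   F   F   F   F   F   F   F   F   F
  2   T   F   F   F   F   F   F   F   T   T   F   F   F   F   F   F   F   T   F   F
  3   T   F   F   F   T   F   F   F   T   T   F   F   T   T   F   F   F   T   F   F
  4   T   F   F   T   T   F   F   T   T   T   F   T   T   T   F   T   T   T   F   F
  5   T   F   F   T   T   T   F   T   T   T   F   T   T   T   T   T   T   T   T   F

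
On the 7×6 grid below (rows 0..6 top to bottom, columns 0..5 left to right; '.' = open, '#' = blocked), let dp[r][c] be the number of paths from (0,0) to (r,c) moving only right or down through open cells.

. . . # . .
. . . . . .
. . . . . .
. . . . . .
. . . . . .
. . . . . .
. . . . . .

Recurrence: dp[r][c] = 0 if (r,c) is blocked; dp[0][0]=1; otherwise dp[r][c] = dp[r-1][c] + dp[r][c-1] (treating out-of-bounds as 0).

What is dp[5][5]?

r\c   0   1   2   3   4   5
  0   1   1   1   0   0   0
  1   1   2   3   3   3   3
  2   1   3   6   9  12  15
  3   1   4  10  19  31  46
  4   1   5  15  34  65 111
  5   1   6  21  55 120 231
  6   1   7  28  83 203 434

231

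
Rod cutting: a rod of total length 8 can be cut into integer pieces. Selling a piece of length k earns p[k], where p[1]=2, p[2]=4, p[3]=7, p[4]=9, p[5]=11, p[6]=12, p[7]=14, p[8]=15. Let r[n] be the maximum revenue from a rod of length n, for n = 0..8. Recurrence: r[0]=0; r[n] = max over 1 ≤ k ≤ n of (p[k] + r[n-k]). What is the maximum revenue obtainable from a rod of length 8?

   n    0    1    2    3    4    5    6    7    8
r[n]    0    2    4    7    9   11   14   16   18

18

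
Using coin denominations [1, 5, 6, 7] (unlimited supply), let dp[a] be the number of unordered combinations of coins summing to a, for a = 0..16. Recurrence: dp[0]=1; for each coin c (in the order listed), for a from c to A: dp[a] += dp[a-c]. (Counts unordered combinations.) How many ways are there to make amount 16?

after  coin     0     1     2     3     4     5     6     7     8     9    10    11    12    13    14    15    16
          1     1     1     1     1     1     1     1     1     1     1     1     1     1     1     1     1     1
          5     1     1     1     1     1     2     2     2     2     2     3     3     3     3     3     4     4
          6     1     1     1     1     1     2     3     3     3     3     4     5     6     6     6     7     8
          7     1     1     1     1     1     2     3     4     4     4     5     6     8     9    10    11    12

12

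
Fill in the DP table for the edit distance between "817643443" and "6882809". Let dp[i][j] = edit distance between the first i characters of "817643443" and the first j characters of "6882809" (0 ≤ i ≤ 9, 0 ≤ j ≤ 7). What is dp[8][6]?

8

   ''  6  8  8  2  8  0  9
''  0  1  2  3  4  5  6  7
 8  1  1  1  2  3  4  5  6
 1  2  2  2  2  3  4  5  6
 7  3  3  3  3  3  4  5  6
 6  4  3  4  4  4  4  5  6
 4  5  4  4  5  5  5  5  6
 3  6  5  5  5  6  6  6  6
 4  7  6  6  6  6  7  7  7
 4  8  7  7  7  7  7  8  8
 3  9  8  8  8  8  8  8  9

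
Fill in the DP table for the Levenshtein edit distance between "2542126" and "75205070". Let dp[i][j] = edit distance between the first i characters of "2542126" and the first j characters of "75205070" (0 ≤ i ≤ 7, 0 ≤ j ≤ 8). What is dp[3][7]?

5

   ''  7  5  2  0  5  0  7  0
''  0  1  2  3  4  5  6  7  8
 2  1  1  2  2  3  4  5  6  7
 5  2  2  1  2  3  3  4  5  6
 4  3  3  2  2  3  4  4  5  6
 2  4  4  3  2  3  4  5  5  6
 1  5  5  4  3  3  4  5  6  6
 2  6  6  5  4  4  4  5  6  7
 6  7  7  6  5  5  5  5  6  7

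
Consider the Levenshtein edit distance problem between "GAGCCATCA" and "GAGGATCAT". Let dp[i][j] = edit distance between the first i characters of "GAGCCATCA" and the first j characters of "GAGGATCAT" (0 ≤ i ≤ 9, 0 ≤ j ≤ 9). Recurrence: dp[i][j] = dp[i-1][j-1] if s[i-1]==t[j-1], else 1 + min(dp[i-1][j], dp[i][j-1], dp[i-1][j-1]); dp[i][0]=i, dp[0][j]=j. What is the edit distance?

   ''  G  A  G  G  A  T  C  A  T
''  0  1  2  3  4  5  6  7  8  9
 G  1  0  1  2  3  4  5  6  7  8
 A  2  1  0  1  2  3  4  5  6  7
 G  3  2  1  0  1  2  3  4  5  6
 C  4  3  2  1  1  2  3  3  4  5
 C  5  4  3  2  2  2  3  3  4  5
 A  6  5  4  3  3  2  3  4  3  4
 T  7  6  5  4  4  3  2  3  4  3
 C  8  7  6  5  5  4  3  2  3  4
 A  9  8  7  6  6  5  4  3  2  3

3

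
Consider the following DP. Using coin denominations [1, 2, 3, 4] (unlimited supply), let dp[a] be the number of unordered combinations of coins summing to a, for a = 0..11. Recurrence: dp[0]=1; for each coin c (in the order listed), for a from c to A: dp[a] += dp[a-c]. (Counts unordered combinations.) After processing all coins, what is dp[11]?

27

after  coin     0     1     2     3     4     5     6     7     8     9    10    11
          1     1     1     1     1     1     1     1     1     1     1     1     1
          2     1     1     2     2     3     3     4     4     5     5     6     6
          3     1     1     2     3     4     5     7     8    10    12    14    16
          4     1     1     2     3     5     6     9    11    15    18    23    27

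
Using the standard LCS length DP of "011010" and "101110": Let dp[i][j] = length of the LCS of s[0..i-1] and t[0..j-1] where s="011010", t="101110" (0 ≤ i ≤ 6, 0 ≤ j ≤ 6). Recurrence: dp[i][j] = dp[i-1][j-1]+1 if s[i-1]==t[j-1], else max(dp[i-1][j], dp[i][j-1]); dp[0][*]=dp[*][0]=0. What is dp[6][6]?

5

   ''  1  0  1  1  1  0
''  0  0  0  0  0  0  0
 0  0  0  1  1  1  1  1
 1  0  1  1  2  2  2  2
 1  0  1  1  2  3  3  3
 0  0  1  2  2  3  3  4
 1  0  1  2  3  3  4  4
 0  0  1  2  3  3  4  5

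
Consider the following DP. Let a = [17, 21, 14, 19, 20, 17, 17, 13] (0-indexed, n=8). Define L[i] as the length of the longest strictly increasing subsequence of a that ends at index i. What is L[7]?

1

   i    0    1    2    3    4    5    6    7
a[i]   17   21   14   19   20   17   17   13
L[i]    1    2    1    2    3    2    2    1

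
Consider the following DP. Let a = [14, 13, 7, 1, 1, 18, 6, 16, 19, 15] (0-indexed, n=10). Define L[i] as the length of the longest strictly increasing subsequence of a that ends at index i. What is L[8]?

4

   i    0    1    2    3    4    5    6    7    8    9
a[i]   14   13    7    1    1   18    6   16   19   15
L[i]    1    1    1    1    1    2    2    3    4    3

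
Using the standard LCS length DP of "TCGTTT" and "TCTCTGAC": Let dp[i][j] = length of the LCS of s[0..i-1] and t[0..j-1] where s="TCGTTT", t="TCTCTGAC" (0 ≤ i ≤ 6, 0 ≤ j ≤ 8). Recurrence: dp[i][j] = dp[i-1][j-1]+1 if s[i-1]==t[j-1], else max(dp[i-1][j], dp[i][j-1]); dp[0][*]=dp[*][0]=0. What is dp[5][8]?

4

   ''  T  C  T  C  T  G  A  C
''  0  0  0  0  0  0  0  0  0
 T  0  1  1  1  1  1  1  1  1
 C  0  1  2  2  2  2  2  2  2
 G  0  1  2  2  2  2  3  3  3
 T  0  1  2  3  3  3  3  3  3
 T  0  1  2  3  3  4  4  4  4
 T  0  1  2  3  3  4  4  4  4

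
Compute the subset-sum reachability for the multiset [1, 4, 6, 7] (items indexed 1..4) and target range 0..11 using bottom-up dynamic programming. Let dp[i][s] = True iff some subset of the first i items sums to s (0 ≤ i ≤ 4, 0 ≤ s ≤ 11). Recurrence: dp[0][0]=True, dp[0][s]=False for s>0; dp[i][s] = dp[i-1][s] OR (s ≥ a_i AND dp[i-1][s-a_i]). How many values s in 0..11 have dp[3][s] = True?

8

i\s   0   1   2   3   4   5   6   7   8   9  10  11
  0   T   F   F   F   F   F   F   F   F   F   F   F
  1   T   T   F   F   F   F   F   F   F   F   F   F
  2   T   T   F   F   T   T   F   F   F   F   F   F
  3   T   T   F   F   T   T   T   T   F   F   T   T
  4   T   T   F   F   T   T   T   T   T   F   T   T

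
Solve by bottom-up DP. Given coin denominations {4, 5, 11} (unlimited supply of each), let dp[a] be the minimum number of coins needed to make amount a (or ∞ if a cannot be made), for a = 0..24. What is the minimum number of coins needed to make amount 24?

 a  0  1  2  3  4  5  6  7  8  9 10 11 12 13 14 15 16 17 18 19 20 21 22 23 24
dp  0  -  -  -  1  1  -  -  2  2  2  1  3  3  3  2  2  4  4  3  3  3  2  4  4
(- denotes ∞ / unreachable)

4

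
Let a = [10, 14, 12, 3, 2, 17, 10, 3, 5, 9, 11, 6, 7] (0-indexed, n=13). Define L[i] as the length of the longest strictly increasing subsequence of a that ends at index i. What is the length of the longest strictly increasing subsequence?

   i    0    1    2    3    4    5    6    7    8    9   10   11   12
a[i]   10   14   12    3    2   17   10    3    5    9   11    6    7
L[i]    1    2    2    1    1    3    2    2    3    4    5    4    5

5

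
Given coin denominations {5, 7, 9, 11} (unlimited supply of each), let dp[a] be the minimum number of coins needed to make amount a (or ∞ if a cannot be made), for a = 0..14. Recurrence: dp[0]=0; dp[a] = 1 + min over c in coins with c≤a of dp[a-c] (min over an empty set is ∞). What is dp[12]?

2

 a  0  1  2  3  4  5  6  7  8  9 10 11 12 13 14
dp  0  -  -  -  -  1  -  1  -  1  2  1  2  -  2
(- denotes ∞ / unreachable)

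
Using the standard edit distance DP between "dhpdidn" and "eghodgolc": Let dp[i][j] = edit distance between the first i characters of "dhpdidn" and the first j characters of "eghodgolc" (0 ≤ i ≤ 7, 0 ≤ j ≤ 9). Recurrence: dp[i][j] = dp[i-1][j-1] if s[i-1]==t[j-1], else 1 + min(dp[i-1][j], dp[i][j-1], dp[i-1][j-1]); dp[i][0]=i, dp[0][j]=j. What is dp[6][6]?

   ''  e  g  h  o  d  g  o  l  c
''  0  1  2  3  4  5  6  7  8  9
 d  1  1  2  3  4  4  5  6  7  8
 h  2  2  2  2  3  4  5  6  7  8
 p  3  3  3  3  3  4  5  6  7  8
 d  4  4  4  4  4  3  4  5  6  7
 i  5  5  5  5  5  4  4  5  6  7
 d  6  6  6  6  6  5  5  5  6  7
 n  7  7  7  7  7  6  6  6  6  7

5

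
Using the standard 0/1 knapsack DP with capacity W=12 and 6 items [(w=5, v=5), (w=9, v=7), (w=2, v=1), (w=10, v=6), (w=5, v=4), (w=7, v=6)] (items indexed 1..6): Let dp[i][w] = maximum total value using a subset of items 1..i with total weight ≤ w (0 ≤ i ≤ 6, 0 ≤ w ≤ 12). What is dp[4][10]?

i\w   0   1   2   3   4   5   6   7   8   9  10  11  12
  0   0   0   0   0   0   0   0   0   0   0   0   0   0
  1   0   0   0   0   0   5   5   5   5   5   5   5   5
  2   0   0   0   0   0   5   5   5   5   7   7   7   7
  3   0   0   1   1   1   5   5   6   6   7   7   8   8
  4   0   0   1   1   1   5   5   6   6   7   7   8   8
  5   0   0   1   1   1   5   5   6   6   7   9   9  10
  6   0   0   1   1   1   5   5   6   6   7   9   9  11

7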